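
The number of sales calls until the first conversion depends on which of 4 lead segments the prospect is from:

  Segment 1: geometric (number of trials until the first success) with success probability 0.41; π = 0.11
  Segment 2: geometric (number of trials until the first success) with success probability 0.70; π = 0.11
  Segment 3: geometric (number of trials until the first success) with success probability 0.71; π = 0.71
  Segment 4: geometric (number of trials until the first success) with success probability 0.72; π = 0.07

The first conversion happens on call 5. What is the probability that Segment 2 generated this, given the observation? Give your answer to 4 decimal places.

Posterior ∝ prior × likelihood, so P(k | x) ∝ π_k f_k(x); normalise over all components.
Component likelihoods at x = 5:
  L_1 = 0.41·(1−0.41)^4 = 0.41·0.121174 = 0.0496812
  L_2 = 0.70·(1−0.70)^4 = 0.70·0.0081 = 0.00567
  L_3 = 0.71·(1−0.71)^4 = 0.71·0.00707281 = 0.0050217
  L_4 = 0.72·(1−0.72)^4 = 0.72·0.00614656 = 0.00442552
Multiply by the mixture weights:
  π_1·L_1 = 0.11 × 0.0496812 = 0.00546493
  π_2·L_2 = 0.11 × 0.00567 = 0.0006237
  π_3·L_3 = 0.71 × 0.0050217 = 0.0035654
  π_4·L_4 = 0.07 × 0.00442552 = 0.000309787
Marginal: 0.00546493 + 0.0006237 + 0.0035654 + 0.000309787 = 0.00996382
P(Segment 2 | x) = 0.0006237 / 0.00996382 ≈ 0.0626

0.0626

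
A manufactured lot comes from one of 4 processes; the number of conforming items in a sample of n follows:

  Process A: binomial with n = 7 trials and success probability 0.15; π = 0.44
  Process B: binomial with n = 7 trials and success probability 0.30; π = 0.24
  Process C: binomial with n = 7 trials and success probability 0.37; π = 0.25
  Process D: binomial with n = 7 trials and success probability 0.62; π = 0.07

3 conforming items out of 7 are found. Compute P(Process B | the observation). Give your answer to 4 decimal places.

0.3329

P(component k | x) = w_k·f_k(x) / marginal(x), where marginal(x) = Σ_j w_j·f_j(x).
Component likelihoods at x = 3 conforming items out of 7:
  p_A = C(7,3)·0.15^3·0.85^4 = 35·0.003375·0.522006 = 0.061662
  p_B = C(7,3)·0.30^3·0.70^4 = 35·0.027·0.2401 = 0.226894
  p_C = C(7,3)·0.37^3·0.63^4 = 35·0.050653·0.15753 = 0.279277
  p_D = C(7,3)·0.62^3·0.38^4 = 35·0.238328·0.0208514 = 0.173931
Weight by the priors:
  w_A·p_A = 0.44 × 0.061662 = 0.0271313
  w_B·p_B = 0.24 × 0.226894 = 0.0544547
  w_C·p_C = 0.25 × 0.279277 = 0.0698193
  w_D·p_D = 0.07 × 0.173931 = 0.0121752
Sum: 0.0271313 + 0.0544547 + 0.0698193 + 0.0121752 = 0.16358
So the posterior for Process B is 0.0544547 / 0.16358 ≈ 0.3329.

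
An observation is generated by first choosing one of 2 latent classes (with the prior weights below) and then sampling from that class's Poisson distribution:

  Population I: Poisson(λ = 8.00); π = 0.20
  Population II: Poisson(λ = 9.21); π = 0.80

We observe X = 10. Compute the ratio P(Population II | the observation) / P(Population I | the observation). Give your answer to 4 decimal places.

Posterior odds = (w_i f_i(x)) / (w_j f_j(x)); the normalising sum cancels.
Component likelihoods at x = 10:
  f_I = 0.0992615
  f_II = 0.121055
Posterior odds = (w_II·f_II) / (w_I·f_I) = (0.80·0.121055) / (0.20·0.0992615) = 0.0968436 / 0.0198523 ≈ 4.8782

4.8782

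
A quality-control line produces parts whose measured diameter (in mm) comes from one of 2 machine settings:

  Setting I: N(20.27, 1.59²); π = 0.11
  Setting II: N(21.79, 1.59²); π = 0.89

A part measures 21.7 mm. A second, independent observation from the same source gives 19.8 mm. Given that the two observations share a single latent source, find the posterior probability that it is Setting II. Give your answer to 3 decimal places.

0.852

P(component k | x) = w_k·f_k(x) / marginal(x), where marginal(x) = Σ_j w_j·f_j(x).
Since both observations come from the same component, the likelihood for component k is f_k(x₁)·f_k(x₂).
  L_I = [0.167444] × [0.240181] = 0.0402169
  L_II = [0.250505] × [0.114648] = 0.0287199
Unnormalised posteriors:
  w_I·L_I = 0.11 × 0.0402169 = 0.00442386
  w_II·L_II = 0.89 × 0.0287199 = 0.0255607
Marginal: 0.00442386 + 0.0255607 = 0.0299846
Responsibility of Setting II: 0.0255607 / 0.0299846 ≈ 0.852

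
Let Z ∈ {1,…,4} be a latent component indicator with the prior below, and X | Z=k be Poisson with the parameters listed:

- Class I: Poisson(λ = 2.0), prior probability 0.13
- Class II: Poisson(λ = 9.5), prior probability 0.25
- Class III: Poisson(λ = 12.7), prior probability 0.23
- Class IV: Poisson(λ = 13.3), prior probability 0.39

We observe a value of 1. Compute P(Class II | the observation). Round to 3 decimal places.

0.005

The responsibility of component k is P(Z=k) f_k(x) divided by Σ_j P(Z=j) f_j(x).
Evaluate each component's likelihood at the observed value:
  L_I = e^(−2.0)·2.0^1/1! = 0.270671
  L_II = e^(−9.5)·9.5^1/1! = 0.000711092
  L_III = e^(−12.7)·12.7^1/1! = 3.87493e-05
  L_IV = e^(−13.3)·13.3^1/1! = 2.22708e-05
Weight by the priors:
  P(Z=I)·L_I = 0.13 × 0.270671 = 0.0351872
  P(Z=II)·L_II = 0.25 × 0.000711092 = 0.000177773
  P(Z=III)·L_III = 0.23 × 3.87493e-05 = 8.91234e-06
  P(Z=IV)·L_IV = 0.39 × 2.22708e-05 = 8.6856e-06
Denominator: 0.0351872 + 0.000177773 + 8.91234e-06 + 8.6856e-06 = 0.0353825
P(Class II | the observation) = 0.000177773 / 0.0353825 ≈ 0.005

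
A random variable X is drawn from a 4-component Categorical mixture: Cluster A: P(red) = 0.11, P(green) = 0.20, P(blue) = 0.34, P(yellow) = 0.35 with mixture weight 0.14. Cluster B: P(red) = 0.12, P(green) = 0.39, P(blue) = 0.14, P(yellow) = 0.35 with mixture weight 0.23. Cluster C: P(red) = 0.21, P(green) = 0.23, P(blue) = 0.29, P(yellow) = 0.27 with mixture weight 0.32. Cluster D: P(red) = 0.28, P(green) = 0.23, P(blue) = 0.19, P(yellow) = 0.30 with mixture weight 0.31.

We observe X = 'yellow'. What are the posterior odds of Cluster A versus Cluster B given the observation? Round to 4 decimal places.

0.6087

The posterior odds equal the prior odds times the likelihood ratio: (π_i/π_j)·(f_i(x)/f_j(x)).
Evaluate each component's likelihood at the observed value:
  L_A = 0.35
  L_B = 0.35
  L_C = 0.27
  L_D = 0.3
Posterior odds = (π_A·L_A) / (π_B·L_B) = (0.14·0.35) / (0.23·0.35) = 0.049 / 0.0805 ≈ 0.6087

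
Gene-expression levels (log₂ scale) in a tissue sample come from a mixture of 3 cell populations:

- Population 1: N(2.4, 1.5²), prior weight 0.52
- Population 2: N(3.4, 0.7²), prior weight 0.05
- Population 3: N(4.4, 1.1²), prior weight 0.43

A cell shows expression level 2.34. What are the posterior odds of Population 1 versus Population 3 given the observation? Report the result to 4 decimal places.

5.1174

The posterior odds equal the prior odds times the likelihood ratio: (π_i/π_j)·(f_i(x)/f_j(x)).
Normal densities:
  p_1 = (1/(1.5·√(2π)))·exp(−(2.34−2.4)²/(2·1.5²)) = 0.265962·exp(-0.00080) = 0.265749
  p_2 = (1/(0.7·√(2π)))·exp(−(2.34−3.4)²/(2·0.7²)) = 0.569918·exp(-1.14653) = 0.181084
  p_3 = (1/(1.1·√(2π)))·exp(−(2.34−4.4)²/(2·1.1²)) = 0.362675·exp(-1.75355) = 0.0627999
Posterior odds = (π_1·p_1) / (π_3·p_3) = (0.52·0.265749) / (0.43·0.0627999) = 0.138189 / 0.0270039 ≈ 5.1174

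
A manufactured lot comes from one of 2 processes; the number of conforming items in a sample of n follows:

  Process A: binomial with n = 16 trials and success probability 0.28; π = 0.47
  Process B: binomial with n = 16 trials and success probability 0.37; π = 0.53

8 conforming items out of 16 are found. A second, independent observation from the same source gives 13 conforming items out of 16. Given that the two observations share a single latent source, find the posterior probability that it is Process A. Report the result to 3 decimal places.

P(component k | x) = P(Z=k)·f_k(x) / marginal(x), where marginal(x) = Σ_j P(Z=j)·f_j(x).
Since both observations come from the same component, the likelihood for component k is f_k(x₁)·f_k(x₂).
  p_A = [C(16,8)·0.28^8·0.72^8 = 12870·3.77802e-05·0.0722204 = 0.0351158] × [1.35906e-05] = 4.77246e-07
  p_B = [C(16,8)·0.37^8·0.63^8 = 12870·0.000351248·0.0248156 = 0.11218] × [0.000341061] = 3.82603e-05
Weight by the priors:
  P(Z=A)·p_A = 0.47 × 4.77246e-07 = 2.24306e-07
  P(Z=B)·p_B = 0.53 × 3.82603e-05 = 2.0278e-05
Marginal: 2.24306e-07 + 2.0278e-05 = 2.05023e-05
P(Process A | x₁,x₂) = 2.24306e-07 / 2.05023e-05 ≈ 0.011

0.011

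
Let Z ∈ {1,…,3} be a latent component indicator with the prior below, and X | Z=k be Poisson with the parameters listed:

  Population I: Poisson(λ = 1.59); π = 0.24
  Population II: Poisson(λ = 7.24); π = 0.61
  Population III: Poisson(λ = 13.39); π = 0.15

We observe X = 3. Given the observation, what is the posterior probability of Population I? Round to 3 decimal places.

0.541

Posterior ∝ prior × likelihood, so P(k | x) ∝ π_k f_k(x); normalise over all components.
Poisson probabilities:
  f_I = e^(−1.59)·1.59^3/3! = 0.136619
  f_II = e^(−7.24)·7.24^3/3! = 0.0453704
  f_III = e^(−13.39)·13.39^3/3! = 0.000612333
Multiply by the mixture weights:
  π_I·f_I = 0.24 × 0.136619 = 0.0327886
  π_II·f_II = 0.61 × 0.0453704 = 0.0276759
  π_III·f_III = 0.15 × 0.000612333 = 9.18499e-05
Evidence: 0.0327886 + 0.0276759 + 9.18499e-05 = 0.0605564
So the posterior for Population I is 0.0327886 / 0.0605564 ≈ 0.541.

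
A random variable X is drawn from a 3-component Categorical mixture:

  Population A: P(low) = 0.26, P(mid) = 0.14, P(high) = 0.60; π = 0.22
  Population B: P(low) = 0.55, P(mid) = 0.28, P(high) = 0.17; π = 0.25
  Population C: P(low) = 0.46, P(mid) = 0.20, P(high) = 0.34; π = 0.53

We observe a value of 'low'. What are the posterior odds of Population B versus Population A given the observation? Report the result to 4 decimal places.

2.4038

Since P(k|x) ∝ π_k f_k(x), the posterior odds are π_i f_i(x) / (π_j f_j(x)).
Evaluate each component's likelihood at the observed value:
  p_A = P(low | comp) = 0.26
  p_B = P(low | comp) = 0.55
  p_C = P(low | comp) = 0.46
0.1375 / 0.0572 ≈ 2.4038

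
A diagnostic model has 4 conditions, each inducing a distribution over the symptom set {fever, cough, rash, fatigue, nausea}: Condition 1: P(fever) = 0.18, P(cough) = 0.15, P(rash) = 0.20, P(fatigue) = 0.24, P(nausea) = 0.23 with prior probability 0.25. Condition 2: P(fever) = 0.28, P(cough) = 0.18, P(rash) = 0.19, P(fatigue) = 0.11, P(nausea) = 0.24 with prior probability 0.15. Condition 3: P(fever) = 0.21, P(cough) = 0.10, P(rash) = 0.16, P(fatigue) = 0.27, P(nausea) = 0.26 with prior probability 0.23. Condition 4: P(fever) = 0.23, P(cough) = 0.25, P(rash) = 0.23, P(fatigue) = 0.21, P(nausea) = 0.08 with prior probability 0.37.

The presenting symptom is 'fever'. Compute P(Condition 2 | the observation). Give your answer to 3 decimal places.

Posterior ∝ prior × likelihood, so P(k | x) ∝ P(Z=k) f_k(x); normalise over all components.
Categorical probabilities:
  L_1 = P(fever | comp) = 0.18
  L_2 = P(fever | comp) = 0.28
  L_3 = P(fever | comp) = 0.21
  L_4 = P(fever | comp) = 0.23
Weight by the priors:
  P(Z=1)·L_1 = 0.25 × 0.18 = 0.045
  P(Z=2)·L_2 = 0.15 × 0.28 = 0.042
  P(Z=3)·L_3 = 0.23 × 0.21 = 0.0483
  P(Z=4)·L_4 = 0.37 × 0.23 = 0.0851
Denominator: 0.045 + 0.042 + 0.0483 + 0.0851 = 0.2204
P(Condition 2 | x) ≈ 0.191

0.191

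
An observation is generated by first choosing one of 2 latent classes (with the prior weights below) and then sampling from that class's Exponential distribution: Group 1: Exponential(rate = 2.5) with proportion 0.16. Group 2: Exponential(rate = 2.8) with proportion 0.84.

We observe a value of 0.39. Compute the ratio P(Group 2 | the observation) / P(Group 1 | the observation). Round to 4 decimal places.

Only the two components matter; the odds are (w_i f_i(x)) / (w_j f_j(x)).
Evaluate each component's likelihood at the observed value:
  L_1 = 0.942981
  L_2 = 0.939525
Odds = (0.84/0.16) × (0.939525/0.942981) = 5.25 × 0.996335 ≈ 5.2308

5.2308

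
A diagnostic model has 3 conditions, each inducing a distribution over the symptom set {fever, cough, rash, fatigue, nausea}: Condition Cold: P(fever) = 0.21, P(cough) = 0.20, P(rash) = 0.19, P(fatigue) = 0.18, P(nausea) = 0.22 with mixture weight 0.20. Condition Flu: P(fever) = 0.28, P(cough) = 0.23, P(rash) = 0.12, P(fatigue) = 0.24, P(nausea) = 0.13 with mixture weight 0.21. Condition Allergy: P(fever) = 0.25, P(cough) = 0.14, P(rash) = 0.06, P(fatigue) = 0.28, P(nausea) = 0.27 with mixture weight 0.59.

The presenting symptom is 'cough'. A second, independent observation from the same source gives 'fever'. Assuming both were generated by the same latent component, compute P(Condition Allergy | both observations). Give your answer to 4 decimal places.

Apply Bayes' rule: the posterior for each component is proportional to its prior times its likelihood at x.
Since both observations come from the same component, the likelihood for component k is f_k(x₁)·f_k(x₂).
  L_Cold = [P(cough | comp) = 0.20] × [0.21] = 0.042
  L_Flu = [P(cough | comp) = 0.23] × [0.28] = 0.0644
  L_Allergy = [P(cough | comp) = 0.14] × [0.25] = 0.035
Multiply by the mixture weights:
  P(Z=Cold)·L_Cold = 0.20 × 0.042 = 0.0084
  P(Z=Flu)·L_Flu = 0.21 × 0.0644 = 0.013524
  P(Z=Allergy)·L_Allergy = 0.59 × 0.035 = 0.02065
Denominator: 0.0084 + 0.013524 + 0.02065 = 0.042574
P(Condition Allergy | x₁, x₂) = 0.02065 / 0.042574 ≈ 0.4850

0.4850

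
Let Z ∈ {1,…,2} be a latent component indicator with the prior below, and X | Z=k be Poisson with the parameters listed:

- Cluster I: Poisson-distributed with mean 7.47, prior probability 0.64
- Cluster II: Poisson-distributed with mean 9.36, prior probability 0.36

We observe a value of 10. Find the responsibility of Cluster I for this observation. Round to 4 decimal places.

0.5523

Apply Bayes' rule: the posterior for each component is proportional to its prior times its likelihood at x.
Poisson probabilities:
  L_I = 0.0849695
  L_II = 0.122461
Multiply by the mixture weights:
  π_I·L_I = 0.64 × 0.0849695 = 0.0543805
  π_II·L_II = 0.36 × 0.122461 = 0.0440861
Normaliser: 0.0543805 + 0.0440861 = 0.0984666
Responsibility of Cluster I: 0.0543805 / 0.0984666 ≈ 0.5523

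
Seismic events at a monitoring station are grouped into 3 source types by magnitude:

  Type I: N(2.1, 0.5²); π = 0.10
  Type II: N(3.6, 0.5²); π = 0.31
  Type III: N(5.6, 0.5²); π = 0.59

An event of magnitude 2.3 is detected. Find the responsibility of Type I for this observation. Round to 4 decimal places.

0.8974

Apply Bayes' rule: the posterior for each component is proportional to its prior times its likelihood at x.
Normal densities:
  p_I = 0.73654
  p_II = 0.0271659
  p_III = 2.77336e-10
Unnormalised posteriors:
  w_I·p_I = 0.10 × 0.73654 = 0.073654
  w_II·p_II = 0.31 × 0.0271659 = 0.00842144
  w_III·p_III = 0.59 × 2.77336e-10 = 1.63628e-10
Evidence: 0.073654 + 0.00842144 + 1.63628e-10 = 0.0820755
So the posterior for Type I is 0.073654 / 0.0820755 ≈ 0.8974.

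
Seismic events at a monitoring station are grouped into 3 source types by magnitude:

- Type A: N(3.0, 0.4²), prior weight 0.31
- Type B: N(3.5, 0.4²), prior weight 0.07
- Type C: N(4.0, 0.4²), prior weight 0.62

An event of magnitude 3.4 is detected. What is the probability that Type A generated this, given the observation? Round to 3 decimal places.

Posterior ∝ prior × likelihood, so P(k | x) ∝ π_k f_k(x); normalise over all components.
Component likelihoods at x = 3.4:
  p_A = (1/(0.4·√(2π)))·exp(−(3.4−3.0)²/(2·0.4²)) = 0.997356·exp(-0.50000) = 0.604927
  p_B = (1/(0.4·√(2π)))·exp(−(3.4−3.5)²/(2·0.4²)) = 0.997356·exp(-0.03125) = 0.96667
  p_C = (1/(0.4·√(2π)))·exp(−(3.4−4.0)²/(2·0.4²)) = 0.997356·exp(-1.12500) = 0.323794
Unnormalised posteriors:
  π_A·p_A = 0.31 × 0.604927 = 0.187527
  π_B·p_B = 0.07 × 0.96667 = 0.0676669
  π_C·p_C = 0.62 × 0.323794 = 0.200752
Marginal: 0.187527 + 0.0676669 + 0.200752 = 0.455947
So the posterior for Type A is 0.187527 / 0.455947 ≈ 0.411.

0.411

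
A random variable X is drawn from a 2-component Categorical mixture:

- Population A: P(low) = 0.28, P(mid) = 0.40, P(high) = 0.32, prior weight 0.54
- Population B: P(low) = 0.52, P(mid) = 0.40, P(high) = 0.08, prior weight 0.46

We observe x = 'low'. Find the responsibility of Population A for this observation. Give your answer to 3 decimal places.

0.387

Apply Bayes' rule: the posterior for each component is proportional to its prior times its likelihood at x.
Categorical probabilities:
  L_A = 0.28
  L_B = 0.52
Multiply by the mixture weights:
  π_A·L_A = 0.54 × 0.28 = 0.1512
  π_B·L_B = 0.46 × 0.52 = 0.2392
Normaliser: 0.1512 + 0.2392 = 0.3904
Responsibility of Population A: 0.1512 / 0.3904 ≈ 0.387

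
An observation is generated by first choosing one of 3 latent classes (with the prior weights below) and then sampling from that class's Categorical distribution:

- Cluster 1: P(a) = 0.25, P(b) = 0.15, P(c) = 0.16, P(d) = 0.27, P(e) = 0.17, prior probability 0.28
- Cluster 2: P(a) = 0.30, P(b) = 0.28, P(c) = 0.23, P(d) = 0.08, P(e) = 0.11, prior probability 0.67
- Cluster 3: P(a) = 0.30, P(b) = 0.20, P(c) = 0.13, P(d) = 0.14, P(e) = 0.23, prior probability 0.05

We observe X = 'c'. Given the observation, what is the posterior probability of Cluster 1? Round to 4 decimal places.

0.2181

The responsibility of component k is π_k f_k(x) divided by Σ_j π_j f_j(x).
Component likelihoods at x = 'c':
  p_1 = P(c | comp) = 0.16
  p_2 = P(c | comp) = 0.23
  p_3 = P(c | comp) = 0.13
Prior × likelihood for each component:
  π_1·p_1 = 0.28 × 0.16 = 0.0448
  π_2·p_2 = 0.67 × 0.23 = 0.1541
  π_3·p_3 = 0.05 × 0.13 = 0.0065
Sum: 0.0448 + 0.1541 + 0.0065 = 0.2054
P(Cluster 1 | the observation) ≈ 0.2181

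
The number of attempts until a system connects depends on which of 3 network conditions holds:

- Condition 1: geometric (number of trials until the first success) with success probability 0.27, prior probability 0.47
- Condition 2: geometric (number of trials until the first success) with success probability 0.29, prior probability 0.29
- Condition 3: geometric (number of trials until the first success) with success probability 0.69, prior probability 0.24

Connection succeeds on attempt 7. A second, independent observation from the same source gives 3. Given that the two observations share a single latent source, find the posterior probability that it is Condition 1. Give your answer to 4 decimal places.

0.6355

P(component k | x) = π_k·f_k(x) / marginal(x), where marginal(x) = Σ_j π_j·f_j(x).
Since both observations come from the same component, the likelihood for component k is f_k(x₁)·f_k(x₂).
  p_1 = [0.0408602] × [0.143883] = 0.00587909
  p_2 = [0.0371491] × [0.146189] = 0.00543079
  p_3 = [0.000612378] × [0.066309] = 4.06061e-05
Weight by the priors:
  π_1·p_1 = 0.47 × 0.00587909 = 0.00276317
  π_2·p_2 = 0.29 × 0.00543079 = 0.00157493
  π_3·p_3 = 0.24 × 4.06061e-05 = 9.74547e-06
Marginal: 0.00276317 + 0.00157493 + 9.74547e-06 = 0.00434785
Responsibility of Condition 1: 0.00276317 / 0.00434785 ≈ 0.6355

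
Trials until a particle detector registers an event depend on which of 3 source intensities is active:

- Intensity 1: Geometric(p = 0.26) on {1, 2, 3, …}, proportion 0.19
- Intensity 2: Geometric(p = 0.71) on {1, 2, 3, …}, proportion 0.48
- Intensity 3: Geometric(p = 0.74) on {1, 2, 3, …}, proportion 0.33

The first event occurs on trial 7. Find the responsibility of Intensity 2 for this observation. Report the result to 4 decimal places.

0.0242

The responsibility of component k is π_k f_k(x) divided by Σ_j π_j f_j(x).
Component likelihoods at x = 7:
  f_1 = 0.26·(1−0.26)^6 = 0.26·0.164206 = 0.0426937
  f_2 = 0.71·(1−0.71)^6 = 0.71·0.000594823 = 0.000422325
  f_3 = 0.74·(1−0.74)^6 = 0.74·0.000308916 = 0.000228598
Weight by the priors:
  π_1·f_1 = 0.19 × 0.0426937 = 0.0081118
  π_2·f_2 = 0.48 × 0.000422325 = 0.000202716
  π_3·f_3 = 0.33 × 0.000228598 = 7.54372e-05
Marginal: 0.0081118 + 0.000202716 + 7.54372e-05 = 0.00838995
Responsibility of Intensity 2: 0.000202716 / 0.00838995 ≈ 0.0242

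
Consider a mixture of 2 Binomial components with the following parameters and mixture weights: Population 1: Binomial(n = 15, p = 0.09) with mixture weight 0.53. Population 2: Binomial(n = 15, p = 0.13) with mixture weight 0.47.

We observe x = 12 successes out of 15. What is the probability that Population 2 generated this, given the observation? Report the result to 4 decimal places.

Posterior ∝ prior × likelihood, so P(k | x) ∝ π_k f_k(x); normalise over all components.
Evaluate each component's likelihood at the observed value:
  p_1 = C(15,12)·0.09^12·0.91^3 = 455·2.8243e-13·0.753571 = 9.6838e-11
  p_2 = C(15,12)·0.13^12·0.87^3 = 455·2.32981e-11·0.658503 = 6.98055e-09
Prior × likelihood for each component:
  π_1·p_1 = 0.53 × 9.6838e-11 = 5.13241e-11
  π_2·p_2 = 0.47 × 6.98055e-09 = 3.28086e-09
Normaliser: 5.13241e-11 + 3.28086e-09 = 3.33218e-09
P(Population 2 | 12 successes out of 15) ≈ 0.9846

0.9846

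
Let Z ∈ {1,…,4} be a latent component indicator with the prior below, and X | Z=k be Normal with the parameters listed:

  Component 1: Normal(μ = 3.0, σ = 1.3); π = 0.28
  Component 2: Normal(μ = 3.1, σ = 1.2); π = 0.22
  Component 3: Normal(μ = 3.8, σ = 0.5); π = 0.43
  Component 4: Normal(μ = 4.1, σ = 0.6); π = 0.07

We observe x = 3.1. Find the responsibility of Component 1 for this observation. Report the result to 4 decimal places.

0.2864

P(component k | x) = w_k·f_k(x) / marginal(x), where marginal(x) = Σ_j w_j·f_j(x).
Component likelihoods at x = 3.1:
  L_1 = (1/(1.3·√(2π)))·exp(−(3.1−3.0)²/(2·1.3²)) = 0.306879·exp(-0.00296) = 0.305972
  L_2 = (1/(1.2·√(2π)))·exp(−(3.1−3.1)²/(2·1.2²)) = 0.332452·exp(-0.00000) = 0.332452
  L_3 = (1/(0.5·√(2π)))·exp(−(3.1−3.8)²/(2·0.5²)) = 0.797885·exp(-0.98000) = 0.299455
  L_4 = (1/(0.6·√(2π)))·exp(−(3.1−4.1)²/(2·0.6²)) = 0.664904·exp(-1.38889) = 0.165795
Weight by the priors:
  w_1·L_1 = 0.28 × 0.305972 = 0.0856722
  w_2·L_2 = 0.22 × 0.332452 = 0.0731394
  w_3·L_3 = 0.43 × 0.299455 = 0.128766
  w_4·L_4 = 0.07 × 0.165795 = 0.0116057
Evidence: 0.0856722 + 0.0731394 + 0.128766 + 0.0116057 = 0.299183
So the posterior for Component 1 is 0.0856722 / 0.299183 ≈ 0.2864.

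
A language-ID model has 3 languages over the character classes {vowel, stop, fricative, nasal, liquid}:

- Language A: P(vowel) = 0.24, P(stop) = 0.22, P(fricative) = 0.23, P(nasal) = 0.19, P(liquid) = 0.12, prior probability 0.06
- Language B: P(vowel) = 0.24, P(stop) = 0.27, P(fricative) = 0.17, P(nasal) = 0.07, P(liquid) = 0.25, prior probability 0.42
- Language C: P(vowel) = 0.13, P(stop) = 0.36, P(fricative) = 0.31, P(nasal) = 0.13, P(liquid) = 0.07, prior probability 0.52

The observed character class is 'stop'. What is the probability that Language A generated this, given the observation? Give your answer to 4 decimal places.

Apply Bayes' rule: the posterior for each component is proportional to its prior times its likelihood at x.
Evaluate each component's likelihood at the observed value:
  L_A = P(stop | comp) = 0.22
  L_B = P(stop | comp) = 0.27
  L_C = P(stop | comp) = 0.36
Prior × likelihood for each component:
  π_A·L_A = 0.06 × 0.22 = 0.0132
  π_B·L_B = 0.42 × 0.27 = 0.1134
  π_C·L_C = 0.52 × 0.36 = 0.1872
Evidence: 0.0132 + 0.1134 + 0.1872 = 0.3138
P(Language A | the observation) ≈ 0.0421

0.0421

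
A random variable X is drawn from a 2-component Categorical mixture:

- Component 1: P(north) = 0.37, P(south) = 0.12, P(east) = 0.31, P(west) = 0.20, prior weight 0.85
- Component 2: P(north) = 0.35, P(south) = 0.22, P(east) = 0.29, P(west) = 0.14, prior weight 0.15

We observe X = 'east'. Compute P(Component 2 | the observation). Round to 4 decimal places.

0.1417

By Bayes' theorem, P(k | x) = π_k f_k(x) / Σ_j π_j f_j(x).
Evaluate each component's likelihood at the observed value:
  f_1 = 0.31
  f_2 = 0.29
Unnormalised posteriors:
  π_1·f_1 = 0.85 × 0.31 = 0.2635
  π_2·f_2 = 0.15 × 0.29 = 0.0435
Marginal: 0.2635 + 0.0435 = 0.307
P(Component 2 | x) ≈ 0.1417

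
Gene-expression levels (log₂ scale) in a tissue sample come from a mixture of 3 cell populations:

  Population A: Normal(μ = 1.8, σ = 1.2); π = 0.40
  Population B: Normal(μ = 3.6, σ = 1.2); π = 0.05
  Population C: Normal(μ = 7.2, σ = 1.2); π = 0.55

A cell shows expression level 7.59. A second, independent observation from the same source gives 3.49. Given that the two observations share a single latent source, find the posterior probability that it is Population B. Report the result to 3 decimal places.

The responsibility of component k is P(Z=k) f_k(x) divided by Σ_j P(Z=j) f_j(x).
Since both observations come from the same component, the likelihood for component k is f_k(x₁)·f_k(x₂).
  p_A = [(1/(1.2·√(2π)))·exp(−(7.59−1.8)²/(2·1.2²)) = 0.332452·exp(-11.64031) = 2.92688e-06] × [0.123321] = 3.60947e-07
  p_B = [(1/(1.2·√(2π)))·exp(−(7.59−3.6)²/(2·1.2²)) = 0.332452·exp(-5.52781) = 0.00132139] × [0.331058] = 0.000437456
  p_C = [(1/(1.2·√(2π)))·exp(−(7.59−7.2)²/(2·1.2²)) = 0.332452·exp(-0.05281) = 0.31535] × [0.0027935] = 0.000880929
Weight by the priors:
  P(Z=A)·p_A = 0.40 × 3.60947e-07 = 1.44379e-07
  P(Z=B)·p_B = 0.05 × 0.000437456 = 2.18728e-05
  P(Z=C)·p_C = 0.55 × 0.000880929 = 0.000484511
Evidence: 1.44379e-07 + 2.18728e-05 + 0.000484511 = 0.000506528
Responsibility of Population B: 2.18728e-05 / 0.000506528 ≈ 0.043

0.043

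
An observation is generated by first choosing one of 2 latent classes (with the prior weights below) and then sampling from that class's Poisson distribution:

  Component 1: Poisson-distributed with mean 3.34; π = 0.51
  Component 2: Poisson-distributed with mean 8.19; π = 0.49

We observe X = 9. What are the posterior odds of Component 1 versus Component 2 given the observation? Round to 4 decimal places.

Since P(k|x) ∝ P(Z=k) f_k(x), the posterior odds are P(Z=i) f_i(x) / (P(Z=j) f_j(x)).
Evaluate each component's likelihood at the observed value:
  p_1 = 0.0050514
  p_2 = 0.126742
Odds = (0.51/0.49) × (0.0050514/0.126742) = 1.04082 × 0.0398558 ≈ 0.0415

0.0415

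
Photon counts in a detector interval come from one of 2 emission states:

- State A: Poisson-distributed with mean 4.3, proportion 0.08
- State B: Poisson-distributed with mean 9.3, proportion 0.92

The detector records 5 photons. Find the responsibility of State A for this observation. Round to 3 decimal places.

0.214

By Bayes' theorem, P(k | x) = π_k f_k(x) / Σ_j π_j f_j(x).
Poisson probabilities:
  L_A = 0.166224
  L_B = 0.0530023
Weight by the priors:
  π_A·L_A = 0.08 × 0.166224 = 0.013298
  π_B·L_B = 0.92 × 0.0530023 = 0.0487621
Marginal: 0.013298 + 0.0487621 = 0.0620601
So the posterior for State A is 0.013298 / 0.0620601 ≈ 0.214.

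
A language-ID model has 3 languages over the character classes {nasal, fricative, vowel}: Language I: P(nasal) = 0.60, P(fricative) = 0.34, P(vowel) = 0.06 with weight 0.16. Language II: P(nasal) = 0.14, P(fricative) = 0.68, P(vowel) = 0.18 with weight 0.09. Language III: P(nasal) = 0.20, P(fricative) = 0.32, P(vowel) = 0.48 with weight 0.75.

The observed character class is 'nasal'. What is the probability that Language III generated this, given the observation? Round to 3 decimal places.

0.580

P(component k | x) = π_k·f_k(x) / marginal(x), where marginal(x) = Σ_j π_j·f_j(x).
Component likelihoods at x = 'nasal':
  p_I = P(nasal | comp) = 0.60
  p_II = P(nasal | comp) = 0.14
  p_III = P(nasal | comp) = 0.20
Prior × likelihood for each component:
  π_I·p_I = 0.16 × 0.6 = 0.096
  π_II·p_II = 0.09 × 0.14 = 0.0126
  π_III·p_III = 0.75 × 0.2 = 0.15
Sum: 0.096 + 0.0126 + 0.15 = 0.2586
P(Language III | x) = 0.15 / 0.2586 ≈ 0.580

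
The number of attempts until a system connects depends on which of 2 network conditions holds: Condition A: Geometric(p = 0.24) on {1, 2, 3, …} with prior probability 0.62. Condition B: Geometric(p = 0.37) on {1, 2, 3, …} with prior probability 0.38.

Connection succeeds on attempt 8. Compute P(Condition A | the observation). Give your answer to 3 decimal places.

By Bayes' theorem, P(k | x) = π_k f_k(x) / Σ_j π_j f_j(x).
Evaluate each component's likelihood at the observed value:
  p_A = 0.24·(1−0.24)^7 = 0.24·0.146452 = 0.0351485
  p_B = 0.37·(1−0.37)^7 = 0.37·0.0393898 = 0.0145742
Unnormalised posteriors:
  π_A·p_A = 0.62 × 0.0351485 = 0.021792
  π_B·p_B = 0.38 × 0.0145742 = 0.00553821
Normaliser: 0.021792 + 0.00553821 = 0.0273303
Responsibility of Condition A: 0.021792 / 0.0273303 ≈ 0.797

0.797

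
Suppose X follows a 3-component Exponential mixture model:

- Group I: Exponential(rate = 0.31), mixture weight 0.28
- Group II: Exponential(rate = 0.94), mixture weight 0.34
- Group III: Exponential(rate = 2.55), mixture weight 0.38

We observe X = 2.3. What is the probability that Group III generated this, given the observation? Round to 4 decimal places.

Apply Bayes' rule: the posterior for each component is proportional to its prior times its likelihood at x.
Component likelihoods at x = 2.3:
  L_I = 0.31·e^(−0.31·2.3) = 0.31·e^(−0.7130) = 0.151953
  L_II = 0.94·e^(−0.94·2.3) = 0.94·e^(−2.1620) = 0.108189
  L_III = 2.55·e^(−2.55·2.3) = 2.55·e^(−5.8650) = 0.00723441
Unnormalised posteriors:
  P(Z=I)·L_I = 0.28 × 0.151953 = 0.0425469
  P(Z=II)·L_II = 0.34 × 0.108189 = 0.0367843
  P(Z=III)·L_III = 0.38 × 0.00723441 = 0.00274908
Sum: 0.0425469 + 0.0367843 + 0.00274908 = 0.0820802
Responsibility of Group III: 0.00274908 / 0.0820802 ≈ 0.0335

0.0335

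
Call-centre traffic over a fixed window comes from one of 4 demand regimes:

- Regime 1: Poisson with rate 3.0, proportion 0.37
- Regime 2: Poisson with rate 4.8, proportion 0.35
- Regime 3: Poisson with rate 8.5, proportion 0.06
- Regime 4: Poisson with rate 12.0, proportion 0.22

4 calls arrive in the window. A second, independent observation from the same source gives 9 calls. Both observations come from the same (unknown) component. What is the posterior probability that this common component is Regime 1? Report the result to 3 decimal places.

Apply Bayes' rule: the posterior for each component is proportional to its prior times its likelihood at x.
Since both observations come from the same component, the likelihood for component k is f_k(x₁)·f_k(x₂).
  p_1 = [0.168031] × [0.0027005] = 0.000453769
  p_2 = [0.182029] × [0.0306757] = 0.00558386
  p_3 = [0.0442549] × [0.129869] = 0.00574732
  p_4 = [0.0053086] × [0.0873644] = 0.000463783
Prior × likelihood for each component:
  P(Z=1)·p_1 = 0.37 × 0.000453769 = 0.000167895
  P(Z=2)·p_2 = 0.35 × 0.00558386 = 0.00195435
  P(Z=3)·p_3 = 0.06 × 0.00574732 = 0.000344839
  P(Z=4)·p_4 = 0.22 × 0.000463783 = 0.000102032
Denominator: 0.000167895 + 0.00195435 + 0.000344839 + 0.000102032 = 0.00256912
So the posterior for Regime 1 is 0.000167895 / 0.00256912 ≈ 0.065.

0.065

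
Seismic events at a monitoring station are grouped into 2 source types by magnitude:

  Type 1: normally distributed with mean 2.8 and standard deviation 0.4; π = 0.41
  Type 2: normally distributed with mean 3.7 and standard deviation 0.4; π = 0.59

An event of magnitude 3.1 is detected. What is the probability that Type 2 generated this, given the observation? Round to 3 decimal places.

P(component k | x) = π_k·f_k(x) / marginal(x), where marginal(x) = Σ_j π_j·f_j(x).
Normal densities:
  f_1 = 0.752844
  f_2 = 0.323794
Multiply by the mixture weights:
  π_1·f_1 = 0.41 × 0.752844 = 0.308666
  π_2·f_2 = 0.59 × 0.323794 = 0.191038
Evidence: 0.308666 + 0.191038 = 0.499704
So the posterior for Type 2 is 0.191038 / 0.499704 ≈ 0.382.

0.382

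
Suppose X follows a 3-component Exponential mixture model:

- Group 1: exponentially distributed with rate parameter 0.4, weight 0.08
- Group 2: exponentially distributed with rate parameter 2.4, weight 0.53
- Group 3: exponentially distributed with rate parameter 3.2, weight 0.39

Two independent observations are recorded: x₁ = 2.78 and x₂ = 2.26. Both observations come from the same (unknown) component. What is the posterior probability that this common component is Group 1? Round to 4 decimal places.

0.9899

Posterior ∝ prior × likelihood, so P(k | x) ∝ π_k f_k(x); normalise over all components.
Since both observations come from the same component, the likelihood for component k is f_k(x₁)·f_k(x₂).
  p_1 = [0.13156] × [0.161979] = 0.0213099
  p_2 = [0.00303807] × [0.0105827] = 3.21511e-05
  p_3 = [0.000438194] × [0.00231383] = 1.01391e-06
Prior × likelihood for each component:
  π_1·p_1 = 0.08 × 0.0213099 = 0.0017048
  π_2·p_2 = 0.53 × 3.21511e-05 = 1.70401e-05
  π_3·p_3 = 0.39 × 1.01391e-06 = 3.95424e-07
Evidence: 0.0017048 + 1.70401e-05 + 3.95424e-07 = 0.00172223
P(Group 1 | x) = 0.0017048 / 0.00172223 ≈ 0.9899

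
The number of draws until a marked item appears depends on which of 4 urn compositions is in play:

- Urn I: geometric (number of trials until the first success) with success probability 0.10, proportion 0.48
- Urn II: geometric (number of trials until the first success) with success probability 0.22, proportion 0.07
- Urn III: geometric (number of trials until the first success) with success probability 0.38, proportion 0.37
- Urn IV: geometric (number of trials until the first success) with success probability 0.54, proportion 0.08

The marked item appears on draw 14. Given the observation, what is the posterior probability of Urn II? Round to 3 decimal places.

The responsibility of component k is w_k f_k(x) divided by Σ_j w_j f_j(x).
Evaluate each component's likelihood at the observed value:
  f_I = 0.10·(1−0.10)^13 = 0.10·0.254187 = 0.0254187
  f_II = 0.22·(1−0.22)^13 = 0.22·0.0395576 = 0.00870267
  f_III = 0.38·(1−0.38)^13 = 0.38·0.00200029 = 0.000760108
  f_IV = 0.54·(1−0.54)^13 = 0.54·4.12907e-05 = 2.2297e-05
Weight by the priors:
  w_I·f_I = 0.48 × 0.0254187 = 0.012201
  w_II·f_II = 0.07 × 0.00870267 = 0.000609187
  w_III·f_III = 0.37 × 0.000760108 = 0.00028124
  w_IV·f_IV = 0.08 × 2.2297e-05 = 1.78376e-06
Sum: 0.012201 + 0.000609187 + 0.00028124 + 1.78376e-06 = 0.0130932
P(Urn II | 14) ≈ 0.047

0.047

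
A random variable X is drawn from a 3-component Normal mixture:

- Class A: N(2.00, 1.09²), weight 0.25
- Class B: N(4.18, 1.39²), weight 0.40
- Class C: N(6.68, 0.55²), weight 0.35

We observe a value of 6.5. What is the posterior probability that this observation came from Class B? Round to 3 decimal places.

0.106

Apply Bayes' rule: the posterior for each component is proportional to its prior times its likelihood at x.
Normal densities:
  L_A = 7.28487e-05
  L_B = 0.0712806
  L_C = 0.687526
Prior × likelihood for each component:
  w_A·L_A = 0.25 × 7.28487e-05 = 1.82122e-05
  w_B·L_B = 0.40 × 0.0712806 = 0.0285122
  w_C·L_C = 0.35 × 0.687526 = 0.240634
Denominator: 1.82122e-05 + 0.0285122 + 0.240634 = 0.269165
So the posterior for Class B is 0.0285122 / 0.269165 ≈ 0.106.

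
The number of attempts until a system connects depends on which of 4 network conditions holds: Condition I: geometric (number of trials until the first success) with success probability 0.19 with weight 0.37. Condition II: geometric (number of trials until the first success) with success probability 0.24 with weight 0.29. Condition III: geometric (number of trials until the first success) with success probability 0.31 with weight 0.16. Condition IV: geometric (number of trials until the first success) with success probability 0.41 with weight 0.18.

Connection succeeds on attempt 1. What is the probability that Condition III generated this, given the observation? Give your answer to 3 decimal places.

0.188

Posterior ∝ prior × likelihood, so P(k | x) ∝ P(Z=k) f_k(x); normalise over all components.
Component likelihoods at x = 1:
  f_I = 0.19·(1−0.19)^0 = 0.19·1 = 0.19
  f_II = 0.24·(1−0.24)^0 = 0.24·1 = 0.24
  f_III = 0.31·(1−0.31)^0 = 0.31·1 = 0.31
  f_IV = 0.41·(1−0.41)^0 = 0.41·1 = 0.41
Weight by the priors:
  P(Z=I)·f_I = 0.37 × 0.19 = 0.0703
  P(Z=II)·f_II = 0.29 × 0.24 = 0.0696
  P(Z=III)·f_III = 0.16 × 0.31 = 0.0496
  P(Z=IV)·f_IV = 0.18 × 0.41 = 0.0738
Evidence: 0.0703 + 0.0696 + 0.0496 + 0.0738 = 0.2633
P(Condition III | x) ≈ 0.188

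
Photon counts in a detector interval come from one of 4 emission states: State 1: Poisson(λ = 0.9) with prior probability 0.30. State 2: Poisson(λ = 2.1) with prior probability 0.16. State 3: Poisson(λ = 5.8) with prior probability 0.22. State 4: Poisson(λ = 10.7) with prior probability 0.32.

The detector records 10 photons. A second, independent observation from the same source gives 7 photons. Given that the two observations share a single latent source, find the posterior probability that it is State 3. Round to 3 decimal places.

0.272

P(component k | x) = π_k·f_k(x) / marginal(x), where marginal(x) = Σ_j π_j·f_j(x).
Since both observations come from the same component, the likelihood for component k is f_k(x₁)·f_k(x₂).
  f_1 = [e^(−0.9)·0.9^10/10! = 3.90658e-08] × [3.85835e-05] = 1.5073e-12
  f_2 = [e^(−2.1)·2.1^10/10! = 5.62874e-05] × [0.00437609] = 2.46319e-07
  f_3 = [e^(−5.8)·5.8^10/10! = 0.0359426] × [0.132635] = 0.00476723
  f_4 = [e^(−10.7)·10.7^10/10! = 0.122215] × [0.0718298] = 0.00877867
Prior × likelihood for each component:
  π_1·f_1 = 0.30 × 1.5073e-12 = 4.52189e-13
  π_2·f_2 = 0.16 × 2.46319e-07 = 3.9411e-08
  π_3·f_3 = 0.22 × 0.00476723 = 0.00104879
  π_4·f_4 = 0.32 × 0.00877867 = 0.00280917
Marginal: 4.52189e-13 + 3.9411e-08 + 0.00104879 + 0.00280917 = 0.00385801
So the posterior for State 3 is 0.00104879 / 0.00385801 ≈ 0.272.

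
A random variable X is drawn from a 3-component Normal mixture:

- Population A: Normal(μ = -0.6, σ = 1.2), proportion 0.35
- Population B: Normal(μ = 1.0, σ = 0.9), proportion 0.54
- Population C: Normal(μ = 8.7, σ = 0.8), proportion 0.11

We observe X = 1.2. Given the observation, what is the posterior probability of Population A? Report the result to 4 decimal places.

0.1392

The responsibility of component k is w_k f_k(x) divided by Σ_j w_j f_j(x).
Component likelihoods at x = 1.2:
  f_A = (1/(1.2·√(2π)))·exp(−(1.2−-0.6)²/(2·1.2²)) = 0.332452·exp(-1.12500) = 0.107931
  f_B = (1/(0.9·√(2π)))·exp(−(1.2−1.0)²/(2·0.9²)) = 0.443269·exp(-0.02469) = 0.432458
  f_C = (1/(0.8·√(2π)))·exp(−(1.2−8.7)²/(2·0.8²)) = 0.498678·exp(-43.94531) = 4.09839e-20
Weight by the priors:
  w_A·f_A = 0.35 × 0.107931 = 0.037776
  w_B·f_B = 0.54 × 0.432458 = 0.233527
  w_C·f_C = 0.11 × 4.09839e-20 = 4.50823e-21
Marginal: 0.037776 + 0.233527 + 4.50823e-21 = 0.271303
Responsibility of Population A: 0.037776 / 0.271303 ≈ 0.1392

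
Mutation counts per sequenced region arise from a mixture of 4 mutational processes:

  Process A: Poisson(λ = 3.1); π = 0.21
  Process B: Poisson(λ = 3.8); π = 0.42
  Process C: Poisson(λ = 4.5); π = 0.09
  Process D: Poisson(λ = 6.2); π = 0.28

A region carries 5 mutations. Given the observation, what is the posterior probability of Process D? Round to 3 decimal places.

Posterior ∝ prior × likelihood, so P(k | x) ∝ π_k f_k(x); normalise over all components.
Evaluate each component's likelihood at the observed value:
  f_A = e^(−3.1)·3.1^5/5! = 0.107477
  f_B = e^(−3.8)·3.8^5/5! = 0.147713
  f_C = e^(−4.5)·4.5^5/5! = 0.170827
  f_D = e^(−6.2)·6.2^5/5! = 0.154936
Unnormalised posteriors:
  π_A·f_A = 0.21 × 0.107477 = 0.0225701
  π_B·f_B = 0.42 × 0.147713 = 0.0620393
  π_C·f_C = 0.09 × 0.170827 = 0.0153744
  π_D·f_D = 0.28 × 0.154936 = 0.043382
Denominator: 0.0225701 + 0.0620393 + 0.0153744 + 0.043382 = 0.143366
P(Process D | the observation) = 0.043382 / 0.143366 ≈ 0.303

0.303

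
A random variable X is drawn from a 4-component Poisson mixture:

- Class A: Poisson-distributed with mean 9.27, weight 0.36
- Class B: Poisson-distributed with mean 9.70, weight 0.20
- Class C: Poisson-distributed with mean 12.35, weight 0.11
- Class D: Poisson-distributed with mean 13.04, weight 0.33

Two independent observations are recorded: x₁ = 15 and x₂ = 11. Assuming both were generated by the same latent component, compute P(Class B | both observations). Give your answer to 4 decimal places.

0.1202

Apply Bayes' rule: the posterior for each component is proportional to its prior times its likelihood at x.
Since both observations come from the same component, the likelihood for component k is f_k(x₁)·f_k(x₂).
  p_A = [0.0231093] × [0.102521] = 0.00236918
  p_B = [0.029677] × [0.109819] = 0.00325909
  p_C = [0.0785178] × [0.110572] = 0.00868184
  p_D = [0.0890152] × [0.100855] = 0.00897764
Prior × likelihood for each component:
  P(Z=A)·p_A = 0.36 × 0.00236918 = 0.000852905
  P(Z=B)·p_B = 0.20 × 0.00325909 = 0.000651819
  P(Z=C)·p_C = 0.11 × 0.00868184 = 0.000955003
  P(Z=D)·p_D = 0.33 × 0.00897764 = 0.00296262
Sum: 0.000852905 + 0.000651819 + 0.000955003 + 0.00296262 = 0.00542235
Responsibility of Class B: 0.000651819 / 0.00542235 ≈ 0.1202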